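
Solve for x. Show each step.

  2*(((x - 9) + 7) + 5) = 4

Step 1. [2*(((x - 9) + 7) + 5) = 4] leading coefficient 2: divide by 2. So div: ((x - 9) + 7) + 5 = 2.
Step 2. [((x - 9) + 7) + 5 = 2] peel the +5: subtract 5 from each side. So sub: (x - 9) + 7 = -3.
Step 3. [(x - 9) + 7 = -3] peel the +7: subtract 7 from each side ⇒ sub: x - 9 = -10.
Step 4. [x - 9 = -10] peel the -9: add 9 from each side. So sub: x = -1.

Answer: x ∈ {-1}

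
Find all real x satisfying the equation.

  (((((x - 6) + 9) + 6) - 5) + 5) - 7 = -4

Step 1. [(((((x - 6) + 9) + 6) - 5) + 5) - 7 = -4] 7 comes off first (add 7), so sub: ((((x - 6) + 9) + 6) - 5) + 5 = 3.
Step 2. [((((x - 6) + 9) + 6) - 5) + 5 = 3] the outer +5 inverts by subtracting 5, so sub: (((x - 6) + 9) + 6) - 5 = -2.
Step 3. [(((x - 6) + 9) + 6) - 5 = -2] peel the -5: add 5 from each side ⇒ sub: ((x - 6) + 9) + 6 = 3.
Step 4. [((x - 6) + 9) + 6 = 3] +6 is outermost — subtract 6 both sides. So sub: (x - 6) + 9 = -3.
Step 5. [(x - 6) + 9 = -3] 9 comes off first (subtract 9) ⇒ sub: x - 6 = -12.
Step 6. [x - 6 = -12] -6 is outermost — add 6 both sides ⇒ sub: x = -6.

Answer: x ∈ {-6}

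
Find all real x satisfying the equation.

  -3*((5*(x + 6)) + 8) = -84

Step 1. [-3*((5*(x + 6)) + 8) = -84] divide by the outer -3. So div: (5*(x + 6)) + 8 = 28.
Step 2. [(5*(x + 6)) + 8 = 28] 8 comes off first (subtract 8), so sub: 5*(x + 6) = 20.
Step 3. [5*(x + 6) = 20] divide by the outer 5 ⇒ div: x + 6 = 4.
Step 4. [x + 6 = 4] subtract 6: x sits inside (… + 6) ⇒ sub: x = -2.

Answer: x ∈ {-2}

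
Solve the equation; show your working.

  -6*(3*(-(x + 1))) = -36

Step 1. [-6*(3*(-(x + 1))) = -36] LHS = -6·(…); ÷-6 both sides. So div: 3*(-(x + 1)) = 6.
Step 2. [3*(-(x + 1)) = 6] 3 out front; divide by 3 ⇒ div: -(x + 1) = 2.
Step 3. [-(x + 1) = 2] LHS negated; negate both sides ⇒ neg: x + 1 = -2.
Step 4. [x + 1 = -2] +1 is outermost — subtract 1 both sides, so sub: x = -3.

Answer: x ∈ {-3}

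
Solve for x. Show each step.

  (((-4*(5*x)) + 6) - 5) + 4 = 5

Step 1. [(((-4*(5*x)) + 6) - 5) + 4 = 5] 4 comes off first (subtract 4), so sub: ((-4*(5*x)) + 6) - 5 = 1.
Step 2. [((-4*(5*x)) + 6) - 5 = 1] 5 comes off first (add 5). So sub: (-4*(5*x)) + 6 = 6.
Step 3. [(-4*(5*x)) + 6 = 6] +6 is outermost — subtract 6 both sides. So sub: -4*(5*x) = 0.
Step 4. [-4*(5*x) = 0] leading coefficient -4: divide by -4 ⇒ div: 5*x = 0.
Step 5. [5*x = 0] 5·(inner) — divide through by 5, so div: x = 0.

Answer: x ∈ {0}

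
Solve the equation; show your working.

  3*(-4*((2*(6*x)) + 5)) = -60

Step 1. [3*(-4*((2*(6*x)) + 5)) = -60] LHS = 3·(…); ÷3 both sides, so div: -4*((2*(6*x)) + 5) = -20.
Step 2. [-4*((2*(6*x)) + 5) = -20] leading coefficient -4: divide by -4, so div: (2*(6*x)) + 5 = 5.
Step 3. [(2*(6*x)) + 5 = 5] +5 is outermost — subtract 5 both sides, so sub: 2*(6*x) = 0.
Step 4. [2*(6*x) = 0] divide by the outer 2, so div: 6*x = 0.
Step 5. [6*x = 0] divide by the outer 6, so div: x = 0.

Answer: x ∈ {0}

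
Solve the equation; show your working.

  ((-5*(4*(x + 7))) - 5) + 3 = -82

Step 1. [((-5*(4*(x + 7))) - 5) + 3 = -82] the outer +3 inverts by subtracting 3 ⇒ sub: (-5*(4*(x + 7))) - 5 = -85.
Step 2. [(-5*(4*(x + 7))) - 5 = -85] -5 is outermost — add 5 both sides, so sub: -5*(4*(x + 7)) = -80.
Step 3. [-5*(4*(x + 7)) = -80] leading coefficient -5: divide by -5, so div: 4*(x + 7) = 16.
Step 4. [4*(x + 7) = 16] 4 out front; divide by 4 ⇒ div: x + 7 = 4.
Step 5. [x + 7 = 4] peel the +7: subtract 7 from each side, so sub: x = -3.

Answer: x ∈ {-3}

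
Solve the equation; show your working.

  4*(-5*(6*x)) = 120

Step 1. [4*(-5*(6*x)) = 120] leading coefficient 4: divide by 4. So div: -5*(6*x) = 30.
Step 2. [-5*(6*x) = 30] -5 out front; divide by -5, so div: 6*x = -6.
Step 3. [6*x = -6] 6 out front; divide by 6 ⇒ div: x = -1.

Answer: x ∈ {-1}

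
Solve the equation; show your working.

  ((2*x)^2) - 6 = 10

Step 1. [((2*x)^2) - 6 = 10] the outer -6 inverts by adding 6 ⇒ sub: (2*x)^2 = 16.
Step 2. [(2*x)^2 = 16] √ both sides: 16 ≥ 0 gives two branches, so sqrt: 2*x = 4 or -4.
Step 3. [2*x = 4 or -4] 2 out front; divide by 2 ⇒ div: x = 2 or -2.

Answer: x ∈ {-2, 2}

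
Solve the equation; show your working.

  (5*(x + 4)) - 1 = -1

Step 1. [(5*(x + 4)) - 1 = -1] add 1: x sits inside (… - 1) ⇒ sub: 5*(x + 4) = 0.
Step 2. [5*(x + 4) = 0] LHS = 5·(…); ÷5 both sides, so div: x + 4 = 0.
Step 3. [x + 4 = 0] subtract 4: x sits inside (… + 4) ⇒ sub: x = -4.

Answer: x ∈ {-4}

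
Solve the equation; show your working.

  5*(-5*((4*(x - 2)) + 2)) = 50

Step 1. [5*(-5*((4*(x - 2)) + 2)) = 50] 5·(inner) — divide through by 5, so div: -5*((4*(x - 2)) + 2) = 10.
Step 2. [-5*((4*(x - 2)) + 2) = 10] leading coefficient -5: divide by -5. So div: (4*(x - 2)) + 2 = -2.
Step 3. [(4*(x - 2)) + 2 = -2] 2 comes off first (subtract 2) ⇒ sub: 4*(x - 2) = -4.
Step 4. [4*(x - 2) = -4] LHS = 4·(…); ÷4 both sides ⇒ div: x - 2 = -1.
Step 5. [x - 2 = -1] the outer -2 inverts by adding 2, so sub: x = 1.

Answer: x ∈ {1}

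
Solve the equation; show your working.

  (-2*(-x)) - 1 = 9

Step 1. [(-2*(-x)) - 1 = 9] 1 comes off first (add 1), so sub: -2*(-x) = 10.
Step 2. [-2*(-x) = 10] leading coefficient -2: divide by -2. So div: -x = -5.
Step 3. [-x = -5] LHS negated; negate both sides, so neg: x = 5.

Answer: x ∈ {5}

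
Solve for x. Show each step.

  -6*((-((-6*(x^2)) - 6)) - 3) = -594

Step 1. [-6*((-((-6*(x^2)) - 6)) - 3) = -594] LHS = -6·(…); ÷-6 both sides, so div: (-((-6*(x^2)) - 6)) - 3 = 99.
Step 2. [(-((-6*(x^2)) - 6)) - 3 = 99] the outer -3 inverts by adding 3 ⇒ sub: -((-6*(x^2)) - 6) = 102.
Step 3. [-((-6*(x^2)) - 6) = 102] flip signs both sides. So neg: (-6*(x^2)) - 6 = -102.
Step 4. [(-6*(x^2)) - 6 = -102] add 6: x sits inside (… - 6) ⇒ sub: -6*(x^2) = -96.
Step 5. [-6*(x^2) = -96] -6 out front; divide by -6 ⇒ div: x^2 = 16.
Step 6. [x^2 = 16] √ both sides: 16 ≥ 0 gives two branches ⇒ sqrt: x = 4 or -4.

Answer: x ∈ {-4, 4}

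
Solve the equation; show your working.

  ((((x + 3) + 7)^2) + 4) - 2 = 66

Step 1. [((((x + 3) + 7)^2) + 4) - 2 = 66] the outer -2 inverts by adding 2 ⇒ sub: (((x + 3) + 7)^2) + 4 = 68.
Step 2. [(((x + 3) + 7)^2) + 4 = 68] the outer +4 inverts by subtracting 4. So sub: ((x + 3) + 7)^2 = 64.
Step 3. [((x + 3) + 7)^2 = 64] 64 ≥ 0, LHS is (·)² — take ±√ ⇒ sqrt: (x + 3) + 7 = 8 or -8.
Step 4. [(x + 3) + 7 = 8 or -8] the outer +7 inverts by subtracting 7 ⇒ sub: x + 3 = 1 or -15.
Step 5. [x + 3 = 1 or -15] 3 comes off first (subtract 3). So sub: x = -2 or -18.

Answer: x ∈ {-18, -2}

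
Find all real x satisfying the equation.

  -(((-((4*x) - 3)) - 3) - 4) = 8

Step 1. [-(((-((4*x) - 3)) - 3) - 4) = 8] LHS negated; negate both sides ⇒ neg: ((-((4*x) - 3)) - 3) - 4 = -8.
Step 2. [((-((4*x) - 3)) - 3) - 4 = -8] peel the -4: add 4 from each side ⇒ sub: (-((4*x) - 3)) - 3 = -4.
Step 3. [(-((4*x) - 3)) - 3 = -4] add 3: x sits inside (… - 3). So sub: -((4*x) - 3) = -1.
Step 4. [-((4*x) - 3) = -1] flip signs both sides, so neg: (4*x) - 3 = 1.
Step 5. [(4*x) - 3 = 1] 3 comes off first (add 3). So sub: 4*x = 4.
Step 6. [4*x = 4] divide by the outer 4 ⇒ div: x = 1.

Answer: x ∈ {1}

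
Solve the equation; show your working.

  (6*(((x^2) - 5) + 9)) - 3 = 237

Step 1. [(6*(((x^2) - 5) + 9)) - 3 = 237] the outer -3 inverts by adding 3, so sub: 6*(((x^2) - 5) + 9) = 240.
Step 2. [6*(((x^2) - 5) + 9) = 240] divide by the outer 6. So div: ((x^2) - 5) + 9 = 40.
Step 3. [((x^2) - 5) + 9 = 40] peel the +9: subtract 9 from each side. So sub: (x^2) - 5 = 31.
Step 4. [(x^2) - 5 = 31] -5 is outermost — add 5 both sides. So sub: x^2 = 36.
Step 5. [x^2 = 36] 36 ≥ 0, LHS is (·)² — take ±√ ⇒ sqrt: x = 6 or -6.

Answer: x ∈ {-6, 6}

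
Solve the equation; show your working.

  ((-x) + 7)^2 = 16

Step 1. [((-x) + 7)^2 = 16] LHS squared, RHS 16 ≥ 0: apply √ (±) ⇒ sqrt: (-x) + 7 = 4 or -4.
Step 2. [(-x) + 7 = 4 or -4] the outer +7 inverts by subtracting 7, so sub: -x = -3 or -11.
Step 3. [-x = -3 or -11] flip signs both sides, so neg: x = 3 or 11.

Answer: x ∈ {3, 11}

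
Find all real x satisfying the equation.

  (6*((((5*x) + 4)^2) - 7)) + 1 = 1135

Step 1. [(6*((((5*x) + 4)^2) - 7)) + 1 = 1135] subtract 1: x sits inside (… + 1). So sub: 6*((((5*x) + 4)^2) - 7) = 1134.
Step 2. [6*((((5*x) + 4)^2) - 7) = 1134] divide by the outer 6 ⇒ div: (((5*x) + 4)^2) - 7 = 189.
Step 3. [(((5*x) + 4)^2) - 7 = 189] add 7: x sits inside (… - 7) ⇒ sub: ((5*x) + 4)^2 = 196.
Step 4. [((5*x) + 4)^2 = 196] LHS squared, RHS 196 ≥ 0: apply √ (±) ⇒ sqrt: (5*x) + 4 = 14 or -14.
Step 5. [(5*x) + 4 = 14 or -14] peel the +4: subtract 4 from each side. So sub: 5*x = 10 or -18.
Step 6. [5*x = 10 or -18] 5 out front; divide by 5 ⇒ div: x = 2 or -18/5.

Answer: x ∈ {-18/5, 2}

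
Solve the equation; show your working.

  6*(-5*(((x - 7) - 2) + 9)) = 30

Step 1. [6*(-5*(((x - 7) - 2) + 9)) = 30] LHS = 6·(…); ÷6 both sides, so div: -5*(((x - 7) - 2) + 9) = 5.
Step 2. [-5*(((x - 7) - 2) + 9) = 5] -5 out front; divide by -5, so div: ((x - 7) - 2) + 9 = -1.
Step 3. [((x - 7) - 2) + 9 = -1] subtract 9: x sits inside (… + 9), so sub: (x - 7) - 2 = -10.
Step 4. [(x - 7) - 2 = -10] -2 is outermost — add 2 both sides ⇒ sub: x - 7 = -8.
Step 5. [x - 7 = -8] the outer -7 inverts by adding 7, so sub: x = -1.

Answer: x ∈ {-1}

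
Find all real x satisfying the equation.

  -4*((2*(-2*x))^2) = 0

Step 1. [-4*((2*(-2*x))^2) = 0] LHS = -4·(…); ÷-4 both sides, so div: (2*(-2*x))^2 = 0.
Step 2. [(2*(-2*x))^2 = 0] 0 ≥ 0, LHS is (·)² — take ±√ ⇒ sqrt: 2*(-2*x) = 0.
Step 3. [2*(-2*x) = 0] 2·(inner) — divide through by 2 ⇒ div: -2*x = 0.
Step 4. [-2*x = 0] -2 out front; divide by -2. So div: x = 0.

Answer: x ∈ {0}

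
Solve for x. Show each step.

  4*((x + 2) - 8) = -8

Step 1. [4*((x + 2) - 8) = -8] LHS = 4·(…); ÷4 both sides ⇒ div: (x + 2) - 8 = -2.
Step 2. [(x + 2) - 8 = -2] add 8: x sits inside (… - 8), so sub: x + 2 = 6.
Step 3. [x + 2 = 6] 2 comes off first (subtract 2), so sub: x = 4.

Answer: x ∈ {4}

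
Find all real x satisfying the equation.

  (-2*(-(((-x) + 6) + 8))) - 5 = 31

Step 1. [(-2*(-(((-x) + 6) + 8))) - 5 = 31] -5 is outermost — add 5 both sides. So sub: -2*(-(((-x) + 6) + 8)) = 36.
Step 2. [-2*(-(((-x) + 6) + 8)) = 36] LHS = -2·(…); ÷-2 both sides ⇒ div: -(((-x) + 6) + 8) = -18.
Step 3. [-(((-x) + 6) + 8) = -18] leading − — multiply by −1. So neg: ((-x) + 6) + 8 = 18.
Step 4. [((-x) + 6) + 8 = 18] 8 comes off first (subtract 8). So sub: (-x) + 6 = 10.
Step 5. [(-x) + 6 = 10] subtract 6: x sits inside (… + 6), so sub: -x = 4.
Step 6. [-x = 4] leading − — multiply by −1. So neg: x = -4.

Answer: x ∈ {-4}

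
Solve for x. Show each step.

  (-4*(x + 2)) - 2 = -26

Step 1. [(-4*(x + 2)) - 2 = -26] 2 comes off first (add 2), so sub: -4*(x + 2) = -24.
Step 2. [-4*(x + 2) = -24] leading coefficient -4: divide by -4. So div: x + 2 = 6.
Step 3. [x + 2 = 6] 2 comes off first (subtract 2), so sub: x = 4.

Answer: x ∈ {4}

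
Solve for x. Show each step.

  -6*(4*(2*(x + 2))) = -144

Step 1. [-6*(4*(2*(x + 2))) = -144] LHS = -6·(…); ÷-6 both sides ⇒ div: 4*(2*(x + 2)) = 24.
Step 2. [4*(2*(x + 2)) = 24] LHS = 4·(…); ÷4 both sides ⇒ div: 2*(x + 2) = 6.
Step 3. [2*(x + 2) = 6] 2·(inner) — divide through by 2. So div: x + 2 = 3.
Step 4. [x + 2 = 3] the outer +2 inverts by subtracting 2, so sub: x = 1.

Answer: x ∈ {1}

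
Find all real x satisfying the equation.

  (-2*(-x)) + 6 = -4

Step 1. [(-2*(-x)) + 6 = -4] +6 is outermost — subtract 6 both sides, so sub: -2*(-x) = -10.
Step 2. [-2*(-x) = -10] divide by the outer -2. So div: -x = 5.
Step 3. [-x = 5] LHS negated; negate both sides, so neg: x = -5.

Answer: x ∈ {-5}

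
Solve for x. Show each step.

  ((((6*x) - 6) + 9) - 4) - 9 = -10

Step 1. [((((6*x) - 6) + 9) - 4) - 9 = -10] the outer -9 inverts by adding 9 ⇒ sub: (((6*x) - 6) + 9) - 4 = -1.
Step 2. [(((6*x) - 6) + 9) - 4 = -1] the outer -4 inverts by adding 4 ⇒ sub: ((6*x) - 6) + 9 = 3.
Step 3. [((6*x) - 6) + 9 = 3] subtract 9: x sits inside (… + 9), so sub: (6*x) - 6 = -6.
Step 4. [(6*x) - 6 = -6] peel the -6: add 6 from each side ⇒ sub: 6*x = 0.
Step 5. [6*x = 0] divide by the outer 6. So div: x = 0.

Answer: x ∈ {0}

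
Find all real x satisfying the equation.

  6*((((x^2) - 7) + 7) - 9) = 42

Step 1. [6*((((x^2) - 7) + 7) - 9) = 42] divide by the outer 6, so div: (((x^2) - 7) + 7) - 9 = 7.
Step 2. [(((x^2) - 7) + 7) - 9 = 7] add 9: x sits inside (… - 9) ⇒ sub: ((x^2) - 7) + 7 = 16.
Step 3. [((x^2) - 7) + 7 = 16] +7 is outermost — subtract 7 both sides. So sub: (x^2) - 7 = 9.
Step 4. [(x^2) - 7 = 9] add 7: x sits inside (… - 7) ⇒ sub: x^2 = 16.
Step 5. [x^2 = 16] √ both sides: 16 ≥ 0 gives two branches ⇒ sqrt: x = 4 or -4.

Answer: x ∈ {-4, 4}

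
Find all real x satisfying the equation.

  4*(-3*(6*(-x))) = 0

Step 1. [4*(-3*(6*(-x))) = 0] 4 out front; divide by 4. So div: -3*(6*(-x)) = 0.
Step 2. [-3*(6*(-x)) = 0] -3 out front; divide by -3, so div: 6*(-x) = 0.
Step 3. [6*(-x) = 0] 6 out front; divide by 6, so div: -x = 0.
Step 4. [-x = 0] leading − — multiply by −1 ⇒ neg: x = 0.

Answer: x ∈ {0}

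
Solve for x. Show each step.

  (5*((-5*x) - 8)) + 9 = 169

Step 1. [(5*((-5*x) - 8)) + 9 = 169] the outer +9 inverts by subtracting 9, so sub: 5*((-5*x) - 8) = 160.
Step 2. [5*((-5*x) - 8) = 160] leading coefficient 5: divide by 5, so div: (-5*x) - 8 = 32.
Step 3. [(-5*x) - 8 = 32] add 8: x sits inside (… - 8) ⇒ sub: -5*x = 40.
Step 4. [-5*x = 40] LHS = -5·(…); ÷-5 both sides ⇒ div: x = -8.

Answer: x ∈ {-8}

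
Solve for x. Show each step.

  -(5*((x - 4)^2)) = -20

Step 1. [-(5*((x - 4)^2)) = -20] flip signs both sides, so neg: 5*((x - 4)^2) = 20.
Step 2. [5*((x - 4)^2) = 20] 5·(inner) — divide through by 5, so div: (x - 4)^2 = 4.
Step 3. [(x - 4)^2 = 4] 4 ≥ 0, LHS is (·)² — take ±√ ⇒ sqrt: x - 4 = 2 or -2.
Step 4. [x - 4 = 2 or -2] 4 comes off first (add 4). So sub: x = 6 or 2.

Answer: x ∈ {2, 6}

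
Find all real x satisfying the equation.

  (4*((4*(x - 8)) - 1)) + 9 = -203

Step 1. [(4*((4*(x - 8)) - 1)) + 9 = -203] the outer +9 inverts by subtracting 9. So sub: 4*((4*(x - 8)) - 1) = -212.
Step 2. [4*((4*(x - 8)) - 1) = -212] 4·(inner) — divide through by 4. So div: (4*(x - 8)) - 1 = -53.
Step 3. [(4*(x - 8)) - 1 = -53] add 1: x sits inside (… - 1) ⇒ sub: 4*(x - 8) = -52.
Step 4. [4*(x - 8) = -52] LHS = 4·(…); ÷4 both sides, so div: x - 8 = -13.
Step 5. [x - 8 = -13] 8 comes off first (add 8), so sub: x = -5.

Answer: x ∈ {-5}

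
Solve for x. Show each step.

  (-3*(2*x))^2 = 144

Step 1. [(-3*(2*x))^2 = 144] LHS squared, RHS 144 ≥ 0: apply √ (±) ⇒ sqrt: -3*(2*x) = 12 or -12.
Step 2. [-3*(2*x) = 12 or -12] LHS = -3·(…); ÷-3 both sides ⇒ div: 2*x = -4 or 4.
Step 3. [2*x = -4 or 4] divide by the outer 2, so div: x = -2 or 2.

Answer: x ∈ {-2, 2}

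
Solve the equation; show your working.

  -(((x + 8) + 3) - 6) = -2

Step 1. [-(((x + 8) + 3) - 6) = -2] LHS negated; negate both sides ⇒ neg: ((x + 8) + 3) - 6 = 2.
Step 2. [((x + 8) + 3) - 6 = 2] the outer -6 inverts by adding 6, so sub: (x + 8) + 3 = 8.
Step 3. [(x + 8) + 3 = 8] 3 comes off first (subtract 3) ⇒ sub: x + 8 = 5.
Step 4. [x + 8 = 5] 8 comes off first (subtract 8) ⇒ sub: x = -3.

Answer: x ∈ {-3}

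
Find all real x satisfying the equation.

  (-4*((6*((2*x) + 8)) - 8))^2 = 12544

Step 1. [(-4*((6*((2*x) + 8)) - 8))^2 = 12544] √ both sides: 12544 ≥ 0 gives two branches ⇒ sqrt: -4*((6*((2*x) + 8)) - 8) = 112 or -112.
Step 2. [-4*((6*((2*x) + 8)) - 8) = 112 or -112] -4·(inner) — divide through by -4. So div: (6*((2*x) + 8)) - 8 = -28 or 28.
Step 3. [(6*((2*x) + 8)) - 8 = -28 or 28] add 8: x sits inside (… - 8), so sub: 6*((2*x) + 8) = -20 or 36.
Step 4. [6*((2*x) + 8) = -20 or 36] divide by the outer 6. So div: (2*x) + 8 = -10/3 or 6.
Step 5. [(2*x) + 8 = -10/3 or 6] subtract 8: x sits inside (… + 8), so sub: 2*x = -34/3 or -2.
Step 6. [2*x = -34/3 or -2] 2·(inner) — divide through by 2, so div: x = -17/3 or -1.

Answer: x ∈ {-17/3, -1}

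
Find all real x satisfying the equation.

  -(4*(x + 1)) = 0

Step 1. [-(4*(x + 1)) = 0] LHS negated; negate both sides ⇒ neg: 4*(x + 1) = 0.
Step 2. [4*(x + 1) = 0] leading coefficient 4: divide by 4 ⇒ div: x + 1 = 0.
Step 3. [x + 1 = 0] peel the +1: subtract 1 from each side ⇒ sub: x = -1.

Answer: x ∈ {-1}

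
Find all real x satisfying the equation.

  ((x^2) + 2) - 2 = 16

Step 1. [((x^2) + 2) - 2 = 16] peel the -2: add 2 from each side ⇒ sub: (x^2) + 2 = 18.
Step 2. [(x^2) + 2 = 18] +2 is outermost — subtract 2 both sides ⇒ sub: x^2 = 16.
Step 3. [x^2 = 16] √ both sides: 16 ≥ 0 gives two branches. So sqrt: x = 4 or -4.

Answer: x ∈ {-4, 4}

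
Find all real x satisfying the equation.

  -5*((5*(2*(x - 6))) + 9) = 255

Step 1. [-5*((5*(2*(x - 6))) + 9) = 255] -5 out front; divide by -5 ⇒ div: (5*(2*(x - 6))) + 9 = -51.
Step 2. [(5*(2*(x - 6))) + 9 = -51] +9 is outermost — subtract 9 both sides. So sub: 5*(2*(x - 6)) = -60.
Step 3. [5*(2*(x - 6)) = -60] 5·(inner) — divide through by 5, so div: 2*(x - 6) = -12.
Step 4. [2*(x - 6) = -12] leading coefficient 2: divide by 2. So div: x - 6 = -6.
Step 5. [x - 6 = -6] peel the -6: add 6 from each side, so sub: x = 0.

Answer: x ∈ {0}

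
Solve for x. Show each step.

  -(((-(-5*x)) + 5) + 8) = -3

Step 1. [-(((-(-5*x)) + 5) + 8) = -3] flip signs both sides ⇒ neg: ((-(-5*x)) + 5) + 8 = 3.
Step 2. [((-(-5*x)) + 5) + 8 = 3] the outer +8 inverts by subtracting 8. So sub: (-(-5*x)) + 5 = -5.
Step 3. [(-(-5*x)) + 5 = -5] +5 is outermost — subtract 5 both sides, so sub: -(-5*x) = -10.
Step 4. [-(-5*x) = -10] flip signs both sides ⇒ neg: -5*x = 10.
Step 5. [-5*x = 10] -5 out front; divide by -5, so div: x = -2.

Answer: x ∈ {-2}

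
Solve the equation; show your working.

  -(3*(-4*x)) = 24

Step 1. [-(3*(-4*x)) = 24] LHS negated; negate both sides ⇒ neg: 3*(-4*x) = -24.
Step 2. [3*(-4*x) = -24] LHS = 3·(…); ÷3 both sides. So div: -4*x = -8.
Step 3. [-4*x = -8] leading coefficient -4: divide by -4. So div: x = 2.

Answer: x ∈ {2}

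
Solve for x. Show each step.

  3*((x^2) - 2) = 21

Step 1. [3*((x^2) - 2) = 21] LHS = 3·(…); ÷3 both sides, so div: (x^2) - 2 = 7.
Step 2. [(x^2) - 2 = 7] the outer -2 inverts by adding 2, so sub: x^2 = 9.
Step 3. [x^2 = 9] LHS squared, RHS 9 ≥ 0: apply √ (±). So sqrt: x = 3 or -3.

Answer: x ∈ {-3, 3}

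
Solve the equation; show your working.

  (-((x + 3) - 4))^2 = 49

Step 1. [(-((x + 3) - 4))^2 = 49] √ both sides: 49 ≥ 0 gives two branches. So sqrt: -((x + 3) - 4) = 7 or -7.
Step 2. [-((x + 3) - 4) = 7 or -7] LHS negated; negate both sides ⇒ neg: (x + 3) - 4 = -7 or 7.
Step 3. [(x + 3) - 4 = -7 or 7] the outer -4 inverts by adding 4. So sub: x + 3 = -3 or 11.
Step 4. [x + 3 = -3 or 11] peel the +3: subtract 3 from each side. So sub: x = -6 or 8.

Answer: x ∈ {-6, 8}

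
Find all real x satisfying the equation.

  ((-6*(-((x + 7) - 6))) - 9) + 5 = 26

Step 1. [((-6*(-((x + 7) - 6))) - 9) + 5 = 26] peel the +5: subtract 5 from each side ⇒ sub: (-6*(-((x + 7) - 6))) - 9 = 21.
Step 2. [(-6*(-((x + 7) - 6))) - 9 = 21] the outer -9 inverts by adding 9, so sub: -6*(-((x + 7) - 6)) = 30.
Step 3. [-6*(-((x + 7) - 6)) = 30] -6·(inner) — divide through by -6 ⇒ div: -((x + 7) - 6) = -5.
Step 4. [-((x + 7) - 6) = -5] leading − — multiply by −1. So neg: (x + 7) - 6 = 5.
Step 5. [(x + 7) - 6 = 5] 6 comes off first (add 6). So sub: x + 7 = 11.
Step 6. [x + 7 = 11] the outer +7 inverts by subtracting 7. So sub: x = 4.

Answer: x ∈ {4}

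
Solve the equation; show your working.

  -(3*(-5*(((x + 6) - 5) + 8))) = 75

Step 1. [-(3*(-5*(((x + 6) - 5) + 8))) = 75] LHS negated; negate both sides ⇒ neg: 3*(-5*(((x + 6) - 5) + 8)) = -75.
Step 2. [3*(-5*(((x + 6) - 5) + 8)) = -75] 3 out front; divide by 3, so div: -5*(((x + 6) - 5) + 8) = -25.
Step 3. [-5*(((x + 6) - 5) + 8) = -25] -5 out front; divide by -5. So div: ((x + 6) - 5) + 8 = 5.
Step 4. [((x + 6) - 5) + 8 = 5] subtract 8: x sits inside (… + 8). So sub: (x + 6) - 5 = -3.
Step 5. [(x + 6) - 5 = -3] the outer -5 inverts by adding 5, so sub: x + 6 = 2.
Step 6. [x + 6 = 2] +6 is outermost — subtract 6 both sides ⇒ sub: x = -4.

Answer: x ∈ {-4}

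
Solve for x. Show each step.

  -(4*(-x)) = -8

Step 1. [-(4*(-x)) = -8] leading − — multiply by −1. So neg: 4*(-x) = 8.
Step 2. [4*(-x) = 8] divide by the outer 4 ⇒ div: -x = 2.
Step 3. [-x = 2] LHS negated; negate both sides, so neg: x = -2.

Answer: x ∈ {-2}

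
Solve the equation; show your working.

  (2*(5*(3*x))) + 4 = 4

Step 1. [(2*(5*(3*x))) + 4 = 4] 2 | LHS and 2 | 4: pull 2 out. So factor: (5*(3*x)) + 2 = 2.
Step 2. [(5*(3*x)) + 2 = 2] the outer +2 inverts by subtracting 2 ⇒ sub: 5*(3*x) = 0.
Step 3. [5*(3*x) = 0] LHS = 5·(…); ÷5 both sides, so div: 3*x = 0.
Step 4. [3*x = 0] 3 out front; divide by 3. So div: x = 0.

Answer: x ∈ {0}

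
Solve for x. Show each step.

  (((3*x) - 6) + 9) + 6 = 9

Step 1. [(((3*x) - 6) + 9) + 6 = 9] the outer +6 inverts by subtracting 6, so sub: ((3*x) - 6) + 9 = 3.
Step 2. [((3*x) - 6) + 9 = 3] 9 comes off first (subtract 9), so sub: (3*x) - 6 = -6.
Step 3. [(3*x) - 6 = -6] 3 | LHS and 3 | -6: pull 3 out, so factor: x - 2 = -2.
Step 4. [x - 2 = -2] peel the -2: add 2 from each side. So sub: x = 0.

Answer: x ∈ {0}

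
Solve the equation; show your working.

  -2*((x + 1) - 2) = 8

Step 1. [-2*((x + 1) - 2) = 8] divide by the outer -2. So div: (x + 1) - 2 = -4.
Step 2. [(x + 1) - 2 = -4] peel the -2: add 2 from each side ⇒ sub: x + 1 = -2.
Step 3. [x + 1 = -2] +1 is outermost — subtract 1 both sides ⇒ sub: x = -3.

Answer: x ∈ {-3}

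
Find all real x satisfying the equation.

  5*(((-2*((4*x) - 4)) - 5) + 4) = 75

Step 1. [5*(((-2*((4*x) - 4)) - 5) + 4) = 75] 5 out front; divide by 5 ⇒ div: ((-2*((4*x) - 4)) - 5) + 4 = 15.
Step 2. [((-2*((4*x) - 4)) - 5) + 4 = 15] 4 comes off first (subtract 4). So sub: (-2*((4*x) - 4)) - 5 = 11.
Step 3. [(-2*((4*x) - 4)) - 5 = 11] peel the -5: add 5 from each side ⇒ sub: -2*((4*x) - 4) = 16.
Step 4. [-2*((4*x) - 4) = 16] -2 out front; divide by -2, so div: (4*x) - 4 = -8.
Step 5. [(4*x) - 4 = -8] peel the -4: add 4 from each side, so sub: 4*x = -4.
Step 6. [4*x = -4] LHS = 4·(…); ÷4 both sides ⇒ div: x = -1.

Answer: x ∈ {-1}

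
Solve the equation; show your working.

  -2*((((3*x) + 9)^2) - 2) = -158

Step 1. [-2*((((3*x) + 9)^2) - 2) = -158] -2 out front; divide by -2, so div: (((3*x) + 9)^2) - 2 = 79.
Step 2. [(((3*x) + 9)^2) - 2 = 79] -2 is outermost — add 2 both sides. So sub: ((3*x) + 9)^2 = 81.
Step 3. [((3*x) + 9)^2 = 81] 81 ≥ 0, LHS is (·)² — take ±√. So sqrt: (3*x) + 9 = 9 or -9.
Step 4. [(3*x) + 9 = 9 or -9] 3 divides every term; factor it out, so factor: x + 3 = 3 or -3.
Step 5. [x + 3 = 3 or -3] subtract 3: x sits inside (… + 3) ⇒ sub: x = 0 or -6.

Answer: x ∈ {-6, 0}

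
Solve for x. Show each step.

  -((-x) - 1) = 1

Step 1. [-((-x) - 1) = 1] leading − — multiply by −1, so neg: (-x) - 1 = -1.
Step 2. [(-x) - 1 = -1] -1 is outermost — add 1 both sides ⇒ sub: -x = 0.
Step 3. [-x = 0] leading − — multiply by −1, so neg: x = 0.

Answer: x ∈ {0}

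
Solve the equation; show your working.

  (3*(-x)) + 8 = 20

Step 1. [(3*(-x)) + 8 = 20] the outer +8 inverts by subtracting 8 ⇒ sub: 3*(-x) = 12.
Step 2. [3*(-x) = 12] leading coefficient 3: divide by 3 ⇒ div: -x = 4.
Step 3. [-x = 4] leading − — multiply by −1. So neg: x = -4.

Answer: x ∈ {-4}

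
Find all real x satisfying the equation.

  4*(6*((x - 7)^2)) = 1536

Step 1. [4*(6*((x - 7)^2)) = 1536] divide by the outer 4, so div: 6*((x - 7)^2) = 384.
Step 2. [6*((x - 7)^2) = 384] LHS = 6·(…); ÷6 both sides ⇒ div: (x - 7)^2 = 64.
Step 3. [(x - 7)^2 = 64] LHS squared, RHS 64 ≥ 0: apply √ (±) ⇒ sqrt: x - 7 = 8 or -8.
Step 4. [x - 7 = 8 or -8] -7 is outermost — add 7 both sides, so sub: x = 15 or -1.

Answer: x ∈ {-1, 15}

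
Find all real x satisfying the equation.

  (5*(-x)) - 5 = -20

Step 1. [(5*(-x)) - 5 = -20] peel the -5: add 5 from each side. So sub: 5*(-x) = -15.
Step 2. [5*(-x) = -15] divide by the outer 5. So div: -x = -3.
Step 3. [-x = -3] leading − — multiply by −1, so neg: x = 3.

Answer: x ∈ {3}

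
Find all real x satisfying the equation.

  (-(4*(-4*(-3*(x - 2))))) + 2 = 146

Step 1. [(-(4*(-4*(-3*(x - 2))))) + 2 = 146] +2 is outermost — subtract 2 both sides ⇒ sub: -(4*(-4*(-3*(x - 2)))) = 144.
Step 2. [-(4*(-4*(-3*(x - 2)))) = 144] LHS negated; negate both sides. So neg: 4*(-4*(-3*(x - 2))) = -144.
Step 3. [4*(-4*(-3*(x - 2))) = -144] 4·(inner) — divide through by 4. So div: -4*(-3*(x - 2)) = -36.
Step 4. [-4*(-3*(x - 2)) = -36] leading coefficient -4: divide by -4. So div: -3*(x - 2) = 9.
Step 5. [-3*(x - 2) = 9] -3 out front; divide by -3, so div: x - 2 = -3.
Step 6. [x - 2 = -3] the outer -2 inverts by adding 2 ⇒ sub: x = -1.

Answer: x ∈ {-1}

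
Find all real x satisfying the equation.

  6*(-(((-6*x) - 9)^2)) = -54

Step 1. [6*(-(((-6*x) - 9)^2)) = -54] 6 out front; divide by 6. So div: -(((-6*x) - 9)^2) = -9.
Step 2. [-(((-6*x) - 9)^2) = -9] LHS negated; negate both sides. So neg: ((-6*x) - 9)^2 = 9.
Step 3. [((-6*x) - 9)^2 = 9] √ both sides: 9 ≥ 0 gives two branches, so sqrt: (-6*x) - 9 = 3 or -3.
Step 4. [(-6*x) - 9 = 3 or -3] -9 is outermost — add 9 both sides. So sub: -6*x = 12 or 6.
Step 5. [-6*x = 12 or 6] divide by the outer -6 ⇒ div: x = -2 or -1.

Answer: x ∈ {-2, -1}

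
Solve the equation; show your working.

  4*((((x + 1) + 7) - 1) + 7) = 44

Step 1. [4*((((x + 1) + 7) - 1) + 7) = 44] 4·(inner) — divide through by 4 ⇒ div: (((x + 1) + 7) - 1) + 7 = 11.
Step 2. [(((x + 1) + 7) - 1) + 7 = 11] peel the +7: subtract 7 from each side, so sub: ((x + 1) + 7) - 1 = 4.
Step 3. [((x + 1) + 7) - 1 = 4] peel the -1: add 1 from each side. So sub: (x + 1) + 7 = 5.
Step 4. [(x + 1) + 7 = 5] the outer +7 inverts by subtracting 7 ⇒ sub: x + 1 = -2.
Step 5. [x + 1 = -2] +1 is outermost — subtract 1 both sides. So sub: x = -3.

Answer: x ∈ {-3}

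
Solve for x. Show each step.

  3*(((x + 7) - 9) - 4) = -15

Step 1. [3*(((x + 7) - 9) - 4) = -15] divide by the outer 3, so div: ((x + 7) - 9) - 4 = -5.
Step 2. [((x + 7) - 9) - 4 = -5] 4 comes off first (add 4) ⇒ sub: (x + 7) - 9 = -1.
Step 3. [(x + 7) - 9 = -1] the outer -9 inverts by adding 9, so sub: x + 7 = 8.
Step 4. [x + 7 = 8] +7 is outermost — subtract 7 both sides ⇒ sub: x = 1.

Answer: x ∈ {1}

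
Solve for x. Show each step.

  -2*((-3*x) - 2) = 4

Step 1. [-2*((-3*x) - 2) = 4] -2·(inner) — divide through by -2, so div: (-3*x) - 2 = -2.
Step 2. [(-3*x) - 2 = -2] -2 is outermost — add 2 both sides. So sub: -3*x = 0.
Step 3. [-3*x = 0] divide by the outer -3. So div: x = 0.

Answer: x ∈ {0}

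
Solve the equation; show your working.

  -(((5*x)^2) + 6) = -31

Step 1. [-(((5*x)^2) + 6) = -31] LHS negated; negate both sides, so neg: ((5*x)^2) + 6 = 31.
Step 2. [((5*x)^2) + 6 = 31] 6 comes off first (subtract 6), so sub: (5*x)^2 = 25.
Step 3. [(5*x)^2 = 25] √ both sides: 25 ≥ 0 gives two branches ⇒ sqrt: 5*x = 5 or -5.
Step 4. [5*x = 5 or -5] divide by the outer 5 ⇒ div: x = 1 or -1.

Answer: x ∈ {-1, 1}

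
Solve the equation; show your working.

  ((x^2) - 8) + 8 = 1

Step 1. [((x^2) - 8) + 8 = 1] the outer +8 inverts by subtracting 8. So sub: (x^2) - 8 = -7.
Step 2. [(x^2) - 8 = -7] -8 is outermost — add 8 both sides, so sub: x^2 = 1.
Step 3. [x^2 = 1] √ both sides: 1 ≥ 0 gives two branches, so sqrt: x = 1 or -1.

Answer: x ∈ {-1, 1}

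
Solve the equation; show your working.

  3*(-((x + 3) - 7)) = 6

Step 1. [3*(-((x + 3) - 7)) = 6] 3·(inner) — divide through by 3 ⇒ div: -((x + 3) - 7) = 2.
Step 2. [-((x + 3) - 7) = 2] LHS negated; negate both sides, so neg: (x + 3) - 7 = -2.
Step 3. [(x + 3) - 7 = -2] 7 comes off first (add 7) ⇒ sub: x + 3 = 5.
Step 4. [x + 3 = 5] +3 is outermost — subtract 3 both sides, so sub: x = 2.

Answer: x ∈ {2}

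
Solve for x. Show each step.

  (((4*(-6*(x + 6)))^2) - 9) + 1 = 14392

Step 1. [(((4*(-6*(x + 6)))^2) - 9) + 1 = 14392] subtract 1: x sits inside (… + 1), so sub: ((4*(-6*(x + 6)))^2) - 9 = 14391.
Step 2. [((4*(-6*(x + 6)))^2) - 9 = 14391] add 9: x sits inside (… - 9), so sub: (4*(-6*(x + 6)))^2 = 14400.
Step 3. [(4*(-6*(x + 6)))^2 = 14400] 14400 ≥ 0, LHS is (·)² — take ±√ ⇒ sqrt: 4*(-6*(x + 6)) = 120 or -120.
Step 4. [4*(-6*(x + 6)) = 120 or -120] 4 out front; divide by 4 ⇒ div: -6*(x + 6) = 30 or -30.
Step 5. [-6*(x + 6) = 30 or -30] leading coefficient -6: divide by -6. So div: x + 6 = -5 or 5.
Step 6. [x + 6 = -5 or 5] +6 is outermost — subtract 6 both sides, so sub: x = -11 or -1.

Answer: x ∈ {-11, -1}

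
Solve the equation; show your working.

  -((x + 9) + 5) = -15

Step 1. [-((x + 9) + 5) = -15] leading − — multiply by −1, so neg: (x + 9) + 5 = 15.
Step 2. [(x + 9) + 5 = 15] +5 is outermost — subtract 5 both sides, so sub: x + 9 = 10.
Step 3. [x + 9 = 10] the outer +9 inverts by subtracting 9. So sub: x = 1.

Answer: x ∈ {1}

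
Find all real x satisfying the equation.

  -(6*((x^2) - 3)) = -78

Step 1. [-(6*((x^2) - 3)) = -78] LHS negated; negate both sides, so neg: 6*((x^2) - 3) = 78.
Step 2. [6*((x^2) - 3) = 78] 6·(inner) — divide through by 6. So div: (x^2) - 3 = 13.
Step 3. [(x^2) - 3 = 13] peel the -3: add 3 from each side ⇒ sub: x^2 = 16.
Step 4. [x^2 = 16] √ both sides: 16 ≥ 0 gives two branches ⇒ sqrt: x = 4 or -4.

Answer: x ∈ {-4, 4}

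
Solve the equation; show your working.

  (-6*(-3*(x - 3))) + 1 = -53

Step 1. [(-6*(-3*(x - 3))) + 1 = -53] peel the +1: subtract 1 from each side ⇒ sub: -6*(-3*(x - 3)) = -54.
Step 2. [-6*(-3*(x - 3)) = -54] divide by the outer -6, so div: -3*(x - 3) = 9.
Step 3. [-3*(x - 3) = 9] -3 out front; divide by -3. So div: x - 3 = -3.
Step 4. [x - 3 = -3] peel the -3: add 3 from each side ⇒ sub: x = 0.

Answer: x ∈ {0}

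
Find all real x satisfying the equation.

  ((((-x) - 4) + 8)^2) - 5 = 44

Step 1. [((((-x) - 4) + 8)^2) - 5 = 44] the outer -5 inverts by adding 5, so sub: (((-x) - 4) + 8)^2 = 49.
Step 2. [(((-x) - 4) + 8)^2 = 49] 49 ≥ 0, LHS is (·)² — take ±√, so sqrt: ((-x) - 4) + 8 = 7 or -7.
Step 3. [((-x) - 4) + 8 = 7 or -7] +8 is outermost — subtract 8 both sides, so sub: (-x) - 4 = -1 or -15.
Step 4. [(-x) - 4 = -1 or -15] add 4: x sits inside (… - 4), so sub: -x = 3 or -11.
Step 5. [-x = 3 or -11] leading − — multiply by −1 ⇒ neg: x = -3 or 11.

Answer: x ∈ {-3, 11}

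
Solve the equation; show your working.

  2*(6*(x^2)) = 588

Step 1. [2*(6*(x^2)) = 588] leading coefficient 2: divide by 2 ⇒ div: 6*(x^2) = 294.
Step 2. [6*(x^2) = 294] LHS = 6·(…); ÷6 both sides ⇒ div: x^2 = 49.
Step 3. [x^2 = 49] LHS squared, RHS 49 ≥ 0: apply √ (±) ⇒ sqrt: x = 7 or -7.

Answer: x ∈ {-7, 7}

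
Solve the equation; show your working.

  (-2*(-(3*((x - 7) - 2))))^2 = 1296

Step 1. [(-2*(-(3*((x - 7) - 2))))^2 = 1296] 1296 ≥ 0, LHS is (·)² — take ±√, so sqrt: -2*(-(3*((x - 7) - 2))) = 36 or -36.
Step 2. [-2*(-(3*((x - 7) - 2))) = 36 or -36] leading coefficient -2: divide by -2, so div: -(3*((x - 7) - 2)) = -18 or 18.
Step 3. [-(3*((x - 7) - 2)) = -18 or 18] flip signs both sides ⇒ neg: 3*((x - 7) - 2) = 18 or -18.
Step 4. [3*((x - 7) - 2) = 18 or -18] 3 out front; divide by 3. So div: (x - 7) - 2 = 6 or -6.
Step 5. [(x - 7) - 2 = 6 or -6] add 2: x sits inside (… - 2) ⇒ sub: x - 7 = 8 or -4.
Step 6. [x - 7 = 8 or -4] 7 comes off first (add 7). So sub: x = 15 or 3.

Answer: x ∈ {3, 15}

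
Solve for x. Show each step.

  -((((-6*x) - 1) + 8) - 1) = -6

Step 1. [-((((-6*x) - 1) + 8) - 1) = -6] leading − — multiply by −1, so neg: (((-6*x) - 1) + 8) - 1 = 6.
Step 2. [(((-6*x) - 1) + 8) - 1 = 6] the outer -1 inverts by adding 1, so sub: ((-6*x) - 1) + 8 = 7.
Step 3. [((-6*x) - 1) + 8 = 7] peel the +8: subtract 8 from each side. So sub: (-6*x) - 1 = -1.
Step 4. [(-6*x) - 1 = -1] 1 comes off first (add 1). So sub: -6*x = 0.
Step 5. [-6*x = 0] divide by the outer -6. So div: x = 0.

Answer: x ∈ {0}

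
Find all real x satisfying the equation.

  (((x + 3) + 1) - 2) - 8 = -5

Step 1. [(((x + 3) + 1) - 2) - 8 = -5] -8 is outermost — add 8 both sides ⇒ sub: ((x + 3) + 1) - 2 = 3.
Step 2. [((x + 3) + 1) - 2 = 3] peel the -2: add 2 from each side. So sub: (x + 3) + 1 = 5.
Step 3. [(x + 3) + 1 = 5] peel the +1: subtract 1 from each side ⇒ sub: x + 3 = 4.
Step 4. [x + 3 = 4] 3 comes off first (subtract 3) ⇒ sub: x = 1.

Answer: x ∈ {1}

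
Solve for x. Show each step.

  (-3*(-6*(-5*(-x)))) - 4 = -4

Step 1. [(-3*(-6*(-5*(-x)))) - 4 = -4] peel the -4: add 4 from each side ⇒ sub: -3*(-6*(-5*(-x))) = 0.
Step 2. [-3*(-6*(-5*(-x))) = 0] -3·(inner) — divide through by -3, so div: -6*(-5*(-x)) = 0.
Step 3. [-6*(-5*(-x)) = 0] LHS = -6·(…); ÷-6 both sides ⇒ div: -5*(-x) = 0.
Step 4. [-5*(-x) = 0] -5 out front; divide by -5, so div: -x = 0.
Step 5. [-x = 0] leading − — multiply by −1. So neg: x = 0.

Answer: x ∈ {0}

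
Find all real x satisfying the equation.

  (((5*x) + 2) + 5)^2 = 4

Step 1. [(((5*x) + 2) + 5)^2 = 4] LHS squared, RHS 4 ≥ 0: apply √ (±) ⇒ sqrt: ((5*x) + 2) + 5 = 2 or -2.
Step 2. [((5*x) + 2) + 5 = 2 or -2] peel the +5: subtract 5 from each side, so sub: (5*x) + 2 = -3 or -7.
Step 3. [(5*x) + 2 = -3 or -7] peel the +2: subtract 2 from each side. So sub: 5*x = -5 or -9.
Step 4. [5*x = -5 or -9] 5 out front; divide by 5, so div: x = -1 or -9/5.

Answer: x ∈ {-9/5, -1}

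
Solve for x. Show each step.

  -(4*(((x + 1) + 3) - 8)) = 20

Step 1. [-(4*(((x + 1) + 3) - 8)) = 20] flip signs both sides, so neg: 4*(((x + 1) + 3) - 8) = -20.
Step 2. [4*(((x + 1) + 3) - 8) = -20] leading coefficient 4: divide by 4, so div: ((x + 1) + 3) - 8 = -5.
Step 3. [((x + 1) + 3) - 8 = -5] add 8: x sits inside (… - 8) ⇒ sub: (x + 1) + 3 = 3.
Step 4. [(x + 1) + 3 = 3] peel the +3: subtract 3 from each side ⇒ sub: x + 1 = 0.
Step 5. [x + 1 = 0] peel the +1: subtract 1 from each side, so sub: x = -1.

Answer: x ∈ {-1}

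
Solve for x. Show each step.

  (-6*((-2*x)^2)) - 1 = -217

Step 1. [(-6*((-2*x)^2)) - 1 = -217] peel the -1: add 1 from each side, so sub: -6*((-2*x)^2) = -216.
Step 2. [-6*((-2*x)^2) = -216] -6·(inner) — divide through by -6 ⇒ div: (-2*x)^2 = 36.
Step 3. [(-2*x)^2 = 36] √ both sides: 36 ≥ 0 gives two branches. So sqrt: -2*x = 6 or -6.
Step 4. [-2*x = 6 or -6] leading coefficient -2: divide by -2 ⇒ div: x = -3 or 3.

Answer: x ∈ {-3, 3}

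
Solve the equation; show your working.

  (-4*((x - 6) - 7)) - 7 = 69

Step 1. [(-4*((x - 6) - 7)) - 7 = 69] add 7: x sits inside (… - 7), so sub: -4*((x - 6) - 7) = 76.
Step 2. [-4*((x - 6) - 7) = 76] -4 out front; divide by -4 ⇒ div: (x - 6) - 7 = -19.
Step 3. [(x - 6) - 7 = -19] 7 comes off first (add 7). So sub: x - 6 = -12.
Step 4. [x - 6 = -12] -6 is outermost — add 6 both sides. So sub: x = -6.

Answer: x ∈ {-6}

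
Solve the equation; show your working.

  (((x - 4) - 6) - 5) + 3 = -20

Step 1. [(((x - 4) - 6) - 5) + 3 = -20] +3 is outermost — subtract 3 both sides. So sub: ((x - 4) - 6) - 5 = -23.
Step 2. [((x - 4) - 6) - 5 = -23] peel the -5: add 5 from each side. So sub: (x - 4) - 6 = -18.
Step 3. [(x - 4) - 6 = -18] peel the -6: add 6 from each side ⇒ sub: x - 4 = -12.
Step 4. [x - 4 = -12] the outer -4 inverts by adding 4. So sub: x = -8.

Answer: x ∈ {-8}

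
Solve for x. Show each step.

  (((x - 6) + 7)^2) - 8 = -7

Step 1. [(((x - 6) + 7)^2) - 8 = -7] add 8: x sits inside (… - 8) ⇒ sub: ((x - 6) + 7)^2 = 1.
Step 2. [((x - 6) + 7)^2 = 1] √ both sides: 1 ≥ 0 gives two branches. So sqrt: (x - 6) + 7 = 1 or -1.
Step 3. [(x - 6) + 7 = 1 or -1] +7 is outermost — subtract 7 both sides, so sub: x - 6 = -6 or -8.
Step 4. [x - 6 = -6 or -8] 6 comes off first (add 6). So sub: x = 0 or -2.

Answer: x ∈ {-2, 0}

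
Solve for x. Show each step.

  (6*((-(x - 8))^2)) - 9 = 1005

Step 1. [(6*((-(x - 8))^2)) - 9 = 1005] add 9: x sits inside (… - 9), so sub: 6*((-(x - 8))^2) = 1014.
Step 2. [6*((-(x - 8))^2) = 1014] 6 out front; divide by 6, so div: (-(x - 8))^2 = 169.
Step 3. [(-(x - 8))^2 = 169] LHS squared, RHS 169 ≥ 0: apply √ (±). So sqrt: -(x - 8) = 13 or -13.
Step 4. [-(x - 8) = 13 or -13] leading − — multiply by −1. So neg: x - 8 = -13 or 13.
Step 5. [x - 8 = -13 or 13] the outer -8 inverts by adding 8 ⇒ sub: x = -5 or 21.

Answer: x ∈ {-5, 21}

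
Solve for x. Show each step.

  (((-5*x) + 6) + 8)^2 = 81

Step 1. [(((-5*x) + 6) + 8)^2 = 81] 81 ≥ 0, LHS is (·)² — take ±√, so sqrt: ((-5*x) + 6) + 8 = 9 or -9.
Step 2. [((-5*x) + 6) + 8 = 9 or -9] 8 comes off first (subtract 8) ⇒ sub: (-5*x) + 6 = 1 or -17.
Step 3. [(-5*x) + 6 = 1 or -17] 6 comes off first (subtract 6) ⇒ sub: -5*x = -5 or -23.
Step 4. [-5*x = -5 or -23] LHS = -5·(…); ÷-5 both sides, so div: x = 1 or 23/5.

Answer: x ∈ {1, 23/5}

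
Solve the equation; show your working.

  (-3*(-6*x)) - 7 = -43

Step 1. [(-3*(-6*x)) - 7 = -43] 7 comes off first (add 7) ⇒ sub: -3*(-6*x) = -36.
Step 2. [-3*(-6*x) = -36] leading coefficient -3: divide by -3 ⇒ div: -6*x = 12.
Step 3. [-6*x = 12] LHS = -6·(…); ÷-6 both sides. So div: x = -2.

Answer: x ∈ {-2}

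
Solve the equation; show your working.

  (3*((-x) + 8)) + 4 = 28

Step 1. [(3*((-x) + 8)) + 4 = 28] peel the +4: subtract 4 from each side ⇒ sub: 3*((-x) + 8) = 24.
Step 2. [3*((-x) + 8) = 24] divide by the outer 3, so div: (-x) + 8 = 8.
Step 3. [(-x) + 8 = 8] +8 is outermost — subtract 8 both sides ⇒ sub: -x = 0.
Step 4. [-x = 0] leading − — multiply by −1. So neg: x = 0.

Answer: x ∈ {0}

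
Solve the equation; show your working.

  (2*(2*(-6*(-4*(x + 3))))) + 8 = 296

Step 1. [(2*(2*(-6*(-4*(x + 3))))) + 8 = 296] 2 | LHS and 2 | 296: pull 2 out, so factor: (2*(-6*(-4*(x + 3)))) + 4 = 148.
Step 2. [(2*(-6*(-4*(x + 3)))) + 4 = 148] 2 divides every term; factor it out. So factor: (-6*(-4*(x + 3))) + 2 = 74.
Step 3. [(-6*(-4*(x + 3))) + 2 = 74] the outer +2 inverts by subtracting 2, so sub: -6*(-4*(x + 3)) = 72.
Step 4. [-6*(-4*(x + 3)) = 72] -6 out front; divide by -6 ⇒ div: -4*(x + 3) = -12.
Step 5. [-4*(x + 3) = -12] -4·(inner) — divide through by -4. So div: x + 3 = 3.
Step 6. [x + 3 = 3] subtract 3: x sits inside (… + 3), so sub: x = 0.

Answer: x ∈ {0}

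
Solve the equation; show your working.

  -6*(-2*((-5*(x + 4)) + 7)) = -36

Step 1. [-6*(-2*((-5*(x + 4)) + 7)) = -36] -6 out front; divide by -6, so div: -2*((-5*(x + 4)) + 7) = 6.
Step 2. [-2*((-5*(x + 4)) + 7) = 6] -2 out front; divide by -2, so div: (-5*(x + 4)) + 7 = -3.
Step 3. [(-5*(x + 4)) + 7 = -3] the outer +7 inverts by subtracting 7. So sub: -5*(x + 4) = -10.
Step 4. [-5*(x + 4) = -10] -5·(inner) — divide through by -5, so div: x + 4 = 2.
Step 5. [x + 4 = 2] 4 comes off first (subtract 4). So sub: x = -2.

Answer: x ∈ {-2}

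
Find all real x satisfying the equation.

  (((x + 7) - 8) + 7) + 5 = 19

Step 1. [(((x + 7) - 8) + 7) + 5 = 19] subtract 5: x sits inside (… + 5) ⇒ sub: ((x + 7) - 8) + 7 = 14.
Step 2. [((x + 7) - 8) + 7 = 14] +7 is outermost — subtract 7 both sides. So sub: (x + 7) - 8 = 7.
Step 3. [(x + 7) - 8 = 7] -8 is outermost — add 8 both sides ⇒ sub: x + 7 = 15.
Step 4. [x + 7 = 15] +7 is outermost — subtract 7 both sides ⇒ sub: x = 8.

Answer: x ∈ {8}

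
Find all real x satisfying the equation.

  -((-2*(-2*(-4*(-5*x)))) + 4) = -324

Step 1. [-((-2*(-2*(-4*(-5*x)))) + 4) = -324] flip signs both sides. So neg: (-2*(-2*(-4*(-5*x)))) + 4 = 324.
Step 2. [(-2*(-2*(-4*(-5*x)))) + 4 = 324] 4 comes off first (subtract 4) ⇒ sub: -2*(-2*(-4*(-5*x))) = 320.
Step 3. [-2*(-2*(-4*(-5*x))) = 320] -2 out front; divide by -2, so div: -2*(-4*(-5*x)) = -160.
Step 4. [-2*(-4*(-5*x)) = -160] divide by the outer -2. So div: -4*(-5*x) = 80.
Step 5. [-4*(-5*x) = 80] -4·(inner) — divide through by -4. So div: -5*x = -20.
Step 6. [-5*x = -20] LHS = -5·(…); ÷-5 both sides, so div: x = 4.

Answer: x ∈ {4}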